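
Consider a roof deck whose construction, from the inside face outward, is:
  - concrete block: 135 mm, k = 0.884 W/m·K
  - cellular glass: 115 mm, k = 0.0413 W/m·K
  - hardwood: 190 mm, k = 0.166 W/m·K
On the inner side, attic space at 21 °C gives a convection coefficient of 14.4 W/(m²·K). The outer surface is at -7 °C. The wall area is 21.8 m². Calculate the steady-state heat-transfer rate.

Q ≈ 147 W

Model the wall as resistances in series:
R_inner film = 1/(h_i·A) = 1/(14.4×21.8) = 0.003186 K/W
R_concrete block = L/(kA) = 0.135/(0.884×21.8) = 0.007005 K/W
R_cellular glass = L/(kA) = 0.115/(0.0413×21.8) = 0.1277 K/W
R_hardwood = L/(kA) = 0.19/(0.166×21.8) = 0.0525 K/W
R_total = 0.1904 K/W
Q = ΔT / R_total = 28 / 0.1904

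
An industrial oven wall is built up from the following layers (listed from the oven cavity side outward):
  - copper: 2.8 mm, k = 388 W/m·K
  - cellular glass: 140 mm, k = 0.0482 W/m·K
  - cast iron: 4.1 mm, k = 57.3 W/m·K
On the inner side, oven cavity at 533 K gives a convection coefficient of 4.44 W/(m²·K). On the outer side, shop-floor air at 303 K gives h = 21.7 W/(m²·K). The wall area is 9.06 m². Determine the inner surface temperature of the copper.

Using the resistance-network approach (series):
R_inner film = 1/(h_i·A) = 1/(4.44×9.06) = 0.02486 K/W
R_copper = L/(kA) = 0.0028/(388×9.06) = 7.965×10^-7 K/W
R_cellular glass = L/(kA) = 0.14/(0.0482×9.06) = 0.3206 K/W
R_cast iron = L/(kA) = 0.0041/(57.3×9.06) = 7.898×10^-6 K/W
R_outer film = 1/(h_o·A) = 1/(21.7×9.06) = 0.005086 K/W
R_total = 0.3505 K/W;  Q = ΔT/R_total = 230/0.3505 = 656.1 W
T_interface = T_inner − Q·ΣR(inner→interface) = 533 − 656×0.02486

T ≈ 517 K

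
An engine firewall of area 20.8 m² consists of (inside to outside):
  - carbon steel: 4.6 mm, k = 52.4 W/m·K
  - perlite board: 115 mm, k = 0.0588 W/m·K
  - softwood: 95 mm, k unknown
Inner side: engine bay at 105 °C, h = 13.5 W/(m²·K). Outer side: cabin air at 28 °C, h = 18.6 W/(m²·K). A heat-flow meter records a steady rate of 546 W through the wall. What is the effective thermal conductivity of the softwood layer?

k ≈ 0.112 W/(m·K)

Using the resistance-network approach (series):
R_inner film = 1/(h_i·A) = 1/(13.5×20.8) = 0.003561 K/W
R_carbon steel = L/(kA) = 0.0046/(52.4×20.8) = 4.22×10^-6 K/W
R_perlite board = L/(kA) = 0.115/(0.0588×20.8) = 0.09403 K/W
R_outer film = 1/(h_o·A) = 1/(18.6×20.8) = 0.002585 K/W
Sum of known resistances R_other = 0.1002 K/W
Total R = ΔT/Q = 77/546 = 0.141 K/W
R_softwood = R_total − R_other = 0.04085 K/W
k = L/(R·A) = 0.095/(0.04085×20.8)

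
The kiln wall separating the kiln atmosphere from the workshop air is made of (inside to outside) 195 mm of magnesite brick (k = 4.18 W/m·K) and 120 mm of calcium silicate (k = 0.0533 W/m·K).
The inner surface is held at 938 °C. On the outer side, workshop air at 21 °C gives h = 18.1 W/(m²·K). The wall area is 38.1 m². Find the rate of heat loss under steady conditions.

Q ≈ 14800 W

Thermal resistances in series:
R_magnesite brick = L/(kA) = 0.195/(4.18×38.1) = 0.001224 K/W
R_calcium silicate = L/(kA) = 0.12/(0.0533×38.1) = 0.05909 K/W
R_outer film = 1/(h_o·A) = 1/(18.1×38.1) = 0.00145 K/W
R_total = 0.06177 K/W
Q = ΔT / R_total = 917 / 0.06177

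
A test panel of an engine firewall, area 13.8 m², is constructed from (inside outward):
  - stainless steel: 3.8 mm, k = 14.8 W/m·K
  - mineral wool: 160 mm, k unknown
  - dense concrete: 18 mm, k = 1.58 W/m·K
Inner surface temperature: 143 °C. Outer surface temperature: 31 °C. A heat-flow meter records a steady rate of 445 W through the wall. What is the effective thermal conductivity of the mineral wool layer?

k ≈ 0.0462 W/(m·K)

Thermal resistances in series:
R_stainless steel = L/(kA) = 0.0038/(14.8×13.8) = 1.861×10^-5 K/W
R_dense concrete = L/(kA) = 0.018/(1.58×13.8) = 8.255×10^-4 K/W
Sum of known resistances R_other = 8.441×10^-4 K/W
Total R = ΔT/Q = 112/445 = 0.2517 K/W
R_mineral wool = R_total − R_other = 0.2508 K/W
k = L/(R·A) = 0.16/(0.2508×13.8)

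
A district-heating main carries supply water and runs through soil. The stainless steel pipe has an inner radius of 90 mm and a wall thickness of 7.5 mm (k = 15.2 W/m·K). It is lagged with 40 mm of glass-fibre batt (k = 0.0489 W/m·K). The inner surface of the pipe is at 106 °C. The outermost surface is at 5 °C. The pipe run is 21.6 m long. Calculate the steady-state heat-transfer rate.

Q ≈ 1950 W

Treating each annulus and film as a series resistance:
R_stainless steel pipe wall = ln(97.5/90)/(2π×15.2×21.6) = 3.88×10^-5 K/W
R_glass-fibre batt = ln(137.5/97.5)/(2π×0.0489×21.6) = 0.0518 K/W
R_total = 0.05184 K/W
Q = ΔT/R_total = 101/0.05184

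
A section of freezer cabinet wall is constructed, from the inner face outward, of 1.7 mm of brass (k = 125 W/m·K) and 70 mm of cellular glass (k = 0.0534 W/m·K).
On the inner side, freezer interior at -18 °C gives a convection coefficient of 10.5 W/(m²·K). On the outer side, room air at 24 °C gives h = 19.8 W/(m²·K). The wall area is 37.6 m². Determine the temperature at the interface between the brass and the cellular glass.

T ≈ -15.3 °C

Model the wall as resistances in series:
R_inner film = 1/(h_i·A) = 1/(10.5×37.6) = 0.002533 K/W
R_brass = L/(kA) = 0.0017/(125×37.6) = 3.617×10^-7 K/W
R_cellular glass = L/(kA) = 0.07/(0.0534×37.6) = 0.03486 K/W
R_outer film = 1/(h_o·A) = 1/(19.8×37.6) = 0.001343 K/W
R_total = 0.03874 K/W;  Q = ΔT/R_total = 42/0.03874 = 1084 W
T_interface = T_inner + Q·ΣR(inner→interface) = -18 + 1080×0.002533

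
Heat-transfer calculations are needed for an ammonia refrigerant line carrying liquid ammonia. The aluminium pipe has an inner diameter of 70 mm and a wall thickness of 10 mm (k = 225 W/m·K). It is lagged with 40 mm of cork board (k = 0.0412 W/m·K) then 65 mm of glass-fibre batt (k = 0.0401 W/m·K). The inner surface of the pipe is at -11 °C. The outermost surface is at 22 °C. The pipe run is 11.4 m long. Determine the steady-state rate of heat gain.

Treating each annulus and film as a series resistance:
R_aluminium pipe wall = ln(45/35)/(2π×225×11.4) = 1.559×10^-5 K/W
R_cork board = ln(85/45)/(2π×0.0412×11.4) = 0.2155 K/W
R_glass-fibre batt = ln(150/85)/(2π×0.0401×11.4) = 0.1977 K/W
R_total = 0.4133 K/W
Q = ΔT/R_total = 33/0.4133

Q ≈ 79.9 W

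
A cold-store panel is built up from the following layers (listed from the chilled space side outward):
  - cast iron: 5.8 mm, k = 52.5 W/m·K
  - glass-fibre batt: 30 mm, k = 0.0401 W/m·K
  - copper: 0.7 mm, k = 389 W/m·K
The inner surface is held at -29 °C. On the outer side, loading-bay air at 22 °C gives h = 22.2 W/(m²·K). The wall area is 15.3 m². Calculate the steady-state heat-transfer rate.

Q ≈ 984 W

Treating each layer as a thermal resistance in series:
R_cast iron = L/(kA) = 0.0058/(52.5×15.3) = 7.221×10^-6 K/W
R_glass-fibre batt = L/(kA) = 0.03/(0.0401×15.3) = 0.0489 K/W
R_copper = L/(kA) = 0.0007/(389×15.3) = 1.176×10^-7 K/W
R_outer film = 1/(h_o·A) = 1/(22.2×15.3) = 0.002944 K/W
R_total = 0.05185 K/W
Q = ΔT / R_total = 51 / 0.05185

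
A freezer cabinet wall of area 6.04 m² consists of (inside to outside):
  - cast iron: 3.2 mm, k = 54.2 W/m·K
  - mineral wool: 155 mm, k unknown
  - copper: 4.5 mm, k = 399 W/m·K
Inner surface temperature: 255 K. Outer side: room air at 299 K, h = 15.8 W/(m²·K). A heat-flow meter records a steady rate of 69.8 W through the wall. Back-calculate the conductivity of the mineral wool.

Series thermal resistances:
R_cast iron = L/(kA) = 0.0032/(54.2×6.04) = 9.775×10^-6 K/W
R_copper = L/(kA) = 0.0045/(399×6.04) = 1.867×10^-6 K/W
R_outer film = 1/(h_o·A) = 1/(15.8×6.04) = 0.01048 K/W
Sum of known resistances R_other = 0.01049 K/W
Total R = ΔT/Q = 44/69.8 = 0.6304 K/W
R_mineral wool = R_total − R_other = 0.6199 K/W
k = L/(R·A) = 0.155/(0.6199×6.04)

k ≈ 0.0414 W/(m·K)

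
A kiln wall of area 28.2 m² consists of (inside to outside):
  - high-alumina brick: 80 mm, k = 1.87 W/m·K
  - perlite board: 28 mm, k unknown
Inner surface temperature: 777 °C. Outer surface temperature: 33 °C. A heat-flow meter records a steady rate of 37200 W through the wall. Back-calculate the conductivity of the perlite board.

Thermal resistances in series:
R_high-alumina brick = L/(kA) = 0.08/(1.87×28.2) = 0.001517 K/W
Sum of known resistances R_other = 0.001517 K/W
Total R = ΔT/Q = 744/37200 = 0.02 K/W
R_perlite board = R_total − R_other = 0.01848 K/W
k = L/(R·A) = 0.028/(0.01848×28.2)

k ≈ 0.0537 W/(m·K)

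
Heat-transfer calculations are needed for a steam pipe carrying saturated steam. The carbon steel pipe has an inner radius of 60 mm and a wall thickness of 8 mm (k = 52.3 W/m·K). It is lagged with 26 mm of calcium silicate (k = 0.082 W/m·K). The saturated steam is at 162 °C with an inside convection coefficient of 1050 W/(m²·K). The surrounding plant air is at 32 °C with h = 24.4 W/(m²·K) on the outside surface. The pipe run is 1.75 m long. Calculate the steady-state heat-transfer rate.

For a radial system each layer contributes R = ln(r_out/r_in)/(2πkL); films add R = 1/(hA).
R_inner film = 1/(h_i·2πr₁L) = 1/(1050×2π×0.06×1.75) = 0.001444 K/W
R_carbon steel pipe wall = ln(68/60)/(2π×52.3×1.75) = 2.176×10^-4 K/W
R_calcium silicate = ln(94/68)/(2π×0.082×1.75) = 0.3591 K/W
R_outer film = 1/(h_o·2πr_oL) = 1/(24.4×2π×0.094×1.75) = 0.03965 K/W
R_total = 0.4004 K/W
Q = ΔT/R_total = 130/0.4004

Q ≈ 325 W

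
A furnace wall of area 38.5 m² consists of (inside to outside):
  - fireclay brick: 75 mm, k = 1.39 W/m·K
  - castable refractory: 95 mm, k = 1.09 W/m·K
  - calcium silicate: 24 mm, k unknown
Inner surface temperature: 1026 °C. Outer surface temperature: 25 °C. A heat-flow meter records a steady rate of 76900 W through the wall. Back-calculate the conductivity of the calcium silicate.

k ≈ 0.0667 W/(m·K)

Treating each layer as a thermal resistance in series:
R_fireclay brick = L/(kA) = 0.075/(1.39×38.5) = 0.001401 K/W
R_castable refractory = L/(kA) = 0.095/(1.09×38.5) = 0.002264 K/W
Sum of known resistances R_other = 0.003665 K/W
Total R = ΔT/Q = 1001/76900 = 0.01302 K/W
R_calcium silicate = R_total − R_other = 0.009352 K/W
k = L/(R·A) = 0.024/(0.009352×38.5)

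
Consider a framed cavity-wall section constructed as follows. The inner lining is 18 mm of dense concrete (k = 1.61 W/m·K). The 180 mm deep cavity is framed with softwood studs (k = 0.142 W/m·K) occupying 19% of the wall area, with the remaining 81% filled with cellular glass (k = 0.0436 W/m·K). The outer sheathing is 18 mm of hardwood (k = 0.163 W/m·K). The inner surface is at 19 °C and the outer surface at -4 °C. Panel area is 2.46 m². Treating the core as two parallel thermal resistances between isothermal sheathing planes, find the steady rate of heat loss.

Q ≈ 18.8 W

Sheathing layers in series; stud and cavity paths in parallel between them.
R_inner = 0.018/(1.61×2.46) = 0.004545 K/W
R_stud  = 0.18/(0.142×0.19×2.46) = 2.712 K/W
R_cav   = 0.18/(0.0436×0.81×2.46) = 2.072 K/W
1/R_core = 1/R_stud + 1/R_cav → R_core = 1.175 K/W
R_outer = 0.018/(0.163×2.46) = 0.04489 K/W
R_total = 1.224 K/W
Q = ΔT/R_total = 23/1.224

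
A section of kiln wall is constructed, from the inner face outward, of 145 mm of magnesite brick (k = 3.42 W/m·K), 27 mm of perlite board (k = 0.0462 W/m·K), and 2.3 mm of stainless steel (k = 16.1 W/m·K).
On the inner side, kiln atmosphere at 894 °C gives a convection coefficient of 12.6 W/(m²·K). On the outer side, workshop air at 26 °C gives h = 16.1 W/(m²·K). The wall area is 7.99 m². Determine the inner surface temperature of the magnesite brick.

T ≈ 804 °C

Using the resistance-network approach (series):
R_inner film = 1/(h_i·A) = 1/(12.6×7.99) = 0.009933 K/W
R_magnesite brick = L/(kA) = 0.145/(3.42×7.99) = 0.005306 K/W
R_perlite board = L/(kA) = 0.027/(0.0462×7.99) = 0.07314 K/W
R_stainless steel = L/(kA) = 0.0023/(16.1×7.99) = 1.788×10^-5 K/W
R_outer film = 1/(h_o·A) = 1/(16.1×7.99) = 0.007774 K/W
R_total = 0.09617 K/W;  Q = ΔT/R_total = 868/0.09617 = 9025 W
T_interface = T_inner − Q·ΣR(inner→interface) = 894 − 9030×0.009933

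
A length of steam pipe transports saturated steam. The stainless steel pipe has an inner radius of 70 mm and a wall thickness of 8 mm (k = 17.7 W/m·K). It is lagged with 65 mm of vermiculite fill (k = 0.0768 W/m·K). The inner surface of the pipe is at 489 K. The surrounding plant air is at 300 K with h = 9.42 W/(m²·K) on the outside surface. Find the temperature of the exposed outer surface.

T ≈ 316 K

Per-layer cylindrical resistances, series-summed:
R_stainless steel pipe wall = ln(78/70)/(2π×17.7×1) = 9.73×10^-4 K/W
R_vermiculite fill = ln(143/78)/(2π×0.0768×1) = 1.256 K/W
R_outer film = 1/(h_o·2πr_oL) = 1/(9.42×2π×0.143×1) = 0.1181 K/W
R_total = 1.375 K/W
Q = ΔT/R_total = 189/1.375
Q = 137 W/m
T_interface = T_inner − Q·ΣR(inner→interface) = 489 − 137×1.257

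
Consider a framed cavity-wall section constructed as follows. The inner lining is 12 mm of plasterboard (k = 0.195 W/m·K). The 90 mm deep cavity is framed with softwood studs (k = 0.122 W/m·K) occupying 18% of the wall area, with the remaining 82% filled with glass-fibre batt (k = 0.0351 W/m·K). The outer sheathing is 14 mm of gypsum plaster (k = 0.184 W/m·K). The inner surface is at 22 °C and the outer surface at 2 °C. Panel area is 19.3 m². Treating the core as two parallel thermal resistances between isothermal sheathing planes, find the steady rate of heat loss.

Sheathing layers in series; stud and cavity paths in parallel between them.
R_inner = 0.012/(0.195×19.3) = 0.003189 K/W
R_stud  = 0.09/(0.122×0.18×19.3) = 0.2124 K/W
R_cav   = 0.09/(0.0351×0.82×19.3) = 0.162 K/W
1/R_core = 1/R_stud + 1/R_cav → R_core = 0.0919 K/W
R_outer = 0.014/(0.184×19.3) = 0.003942 K/W
R_total = 0.09903 K/W
Q = ΔT/R_total = 20/0.09903

Q ≈ 202 W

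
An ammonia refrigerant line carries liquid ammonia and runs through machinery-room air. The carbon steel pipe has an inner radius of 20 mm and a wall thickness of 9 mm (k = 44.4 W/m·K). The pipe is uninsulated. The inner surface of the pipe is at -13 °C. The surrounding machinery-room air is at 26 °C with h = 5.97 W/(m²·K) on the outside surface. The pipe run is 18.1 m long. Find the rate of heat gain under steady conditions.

Radial resistances (cylindrical: R_cond = ln(r_o/r_i)/(2πkL), R_conv = 1/(h·2πrL)):
R_carbon steel pipe wall = ln(29/20)/(2π×44.4×18.1) = 7.359×10^-5 K/W
R_outer film = 1/(h_o·2πr_oL) = 1/(5.97×2π×0.029×18.1) = 0.05079 K/W
R_total = 0.05086 K/W
Q = ΔT/R_total = 39/0.05086

Q ≈ 767 W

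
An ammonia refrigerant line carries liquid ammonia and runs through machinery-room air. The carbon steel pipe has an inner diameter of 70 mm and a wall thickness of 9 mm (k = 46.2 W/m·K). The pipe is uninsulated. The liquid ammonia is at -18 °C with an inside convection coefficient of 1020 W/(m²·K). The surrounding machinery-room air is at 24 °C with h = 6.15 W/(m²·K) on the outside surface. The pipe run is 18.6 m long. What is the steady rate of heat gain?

Q ≈ 1320 W

Per-layer cylindrical resistances, series-summed:
R_inner film = 1/(h_i·2πr₁L) = 1/(1020×2π×0.035×18.6) = 2.397×10^-4 K/W
R_carbon steel pipe wall = ln(44/35)/(2π×46.2×18.6) = 4.238×10^-5 K/W
R_outer film = 1/(h_o·2πr_oL) = 1/(6.15×2π×0.044×18.6) = 0.03162 K/W
R_total = 0.0319 K/W
Q = ΔT/R_total = 42/0.0319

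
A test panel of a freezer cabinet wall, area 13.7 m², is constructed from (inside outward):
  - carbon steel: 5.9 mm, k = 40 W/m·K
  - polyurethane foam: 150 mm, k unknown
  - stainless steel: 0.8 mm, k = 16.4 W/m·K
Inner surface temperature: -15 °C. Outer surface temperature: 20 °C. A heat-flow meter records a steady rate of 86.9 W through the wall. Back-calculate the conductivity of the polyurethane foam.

Series thermal resistances:
R_carbon steel = L/(kA) = 0.0059/(40×13.7) = 1.077×10^-5 K/W
R_stainless steel = L/(kA) = 0.0008/(16.4×13.7) = 3.561×10^-6 K/W
Sum of known resistances R_other = 1.433×10^-5 K/W
Total R = ΔT/Q = 35/86.9 = 0.4028 K/W
R_polyurethane foam = R_total − R_other = 0.4027 K/W
k = L/(R·A) = 0.15/(0.4027×13.7)

k ≈ 0.0272 W/(m·K)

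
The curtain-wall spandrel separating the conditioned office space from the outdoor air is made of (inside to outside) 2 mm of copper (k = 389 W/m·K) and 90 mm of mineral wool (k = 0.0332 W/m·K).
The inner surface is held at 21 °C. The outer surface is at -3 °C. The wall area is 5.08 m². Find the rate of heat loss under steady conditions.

Q ≈ 45 W

Thermal resistances in series:
R_copper = L/(kA) = 0.002/(389×5.08) = 1.012×10^-6 K/W
R_mineral wool = L/(kA) = 0.09/(0.0332×5.08) = 0.5336 K/W
R_total = 0.5336 K/W
Q = ΔT / R_total = 24 / 0.5336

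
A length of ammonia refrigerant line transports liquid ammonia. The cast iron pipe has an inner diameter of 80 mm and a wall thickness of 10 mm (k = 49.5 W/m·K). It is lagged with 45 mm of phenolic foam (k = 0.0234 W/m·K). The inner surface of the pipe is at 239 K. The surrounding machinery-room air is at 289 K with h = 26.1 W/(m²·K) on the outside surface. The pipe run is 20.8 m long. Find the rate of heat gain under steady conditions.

Q ≈ 235 W

For a radial system each layer contributes R = ln(r_out/r_in)/(2πkL); films add R = 1/(hA).
R_cast iron pipe wall = ln(50/40)/(2π×49.5×20.8) = 3.449×10^-5 K/W
R_phenolic foam = ln(95/50)/(2π×0.0234×20.8) = 0.2099 K/W
R_outer film = 1/(h_o·2πr_oL) = 1/(26.1×2π×0.095×20.8) = 0.003086 K/W
R_total = 0.213 K/W
Q = ΔT/R_total = 50/0.213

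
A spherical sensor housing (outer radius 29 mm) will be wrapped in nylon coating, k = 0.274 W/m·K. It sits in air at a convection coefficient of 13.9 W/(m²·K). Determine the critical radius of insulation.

For a sphere r_cr = 2k/h = 2×0.274/13.9
r_cr = 39.4 mm; since the bare radius (29 mm) is below r_cr, adding a thin layer of insulation will *increase* heat loss.

r_cr ≈ 39.4 mm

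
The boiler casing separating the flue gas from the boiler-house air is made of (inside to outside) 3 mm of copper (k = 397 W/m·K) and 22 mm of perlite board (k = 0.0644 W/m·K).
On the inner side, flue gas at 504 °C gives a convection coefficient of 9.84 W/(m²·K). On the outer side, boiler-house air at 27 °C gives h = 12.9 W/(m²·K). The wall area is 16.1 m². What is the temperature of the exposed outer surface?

Using the resistance-network approach (series):
R_inner film = 1/(h_i·A) = 1/(9.84×16.1) = 0.006312 K/W
R_copper = L/(kA) = 0.003/(397×16.1) = 4.694×10^-7 K/W
R_perlite board = L/(kA) = 0.022/(0.0644×16.1) = 0.02122 K/W
R_outer film = 1/(h_o·A) = 1/(12.9×16.1) = 0.004815 K/W
R_total = 0.03235 K/W;  Q = ΔT/R_total = 477/0.03235 = 14750 W
T_interface = T_inner − Q·ΣR(inner→interface) = 504 − 14700×0.02753

T ≈ 98 °C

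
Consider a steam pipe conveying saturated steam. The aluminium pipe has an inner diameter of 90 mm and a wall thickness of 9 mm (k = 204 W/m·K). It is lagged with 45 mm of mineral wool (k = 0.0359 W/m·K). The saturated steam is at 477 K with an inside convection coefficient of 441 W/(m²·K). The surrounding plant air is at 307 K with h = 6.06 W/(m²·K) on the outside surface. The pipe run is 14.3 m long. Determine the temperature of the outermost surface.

Per-layer cylindrical resistances, series-summed:
R_inner film = 1/(h_i·2πr₁L) = 1/(441×2π×0.045×14.3) = 5.608×10^-4 K/W
R_aluminium pipe wall = ln(54/45)/(2π×204×14.3) = 9.947×10^-6 K/W
R_mineral wool = ln(99/54)/(2π×0.0359×14.3) = 0.1879 K/W
R_outer film = 1/(h_o·2πr_oL) = 1/(6.06×2π×0.099×14.3) = 0.01855 K/W
R_total = 0.207 K/W
Q = ΔT/R_total = 170/0.207
Q = 821 W
T_interface = T_inner − Q·ΣR(inner→interface) = 477 − 821×0.1885

T ≈ 322 K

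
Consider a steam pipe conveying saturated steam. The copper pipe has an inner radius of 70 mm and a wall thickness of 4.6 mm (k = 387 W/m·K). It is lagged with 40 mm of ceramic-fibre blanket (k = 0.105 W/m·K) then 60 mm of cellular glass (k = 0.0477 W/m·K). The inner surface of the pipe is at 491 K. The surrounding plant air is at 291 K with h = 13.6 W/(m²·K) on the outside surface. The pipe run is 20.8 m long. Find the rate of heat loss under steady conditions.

Cylindrical conduction, so R = ln(r₂/r₁)/(2πkL) per layer, in series:
R_copper pipe wall = ln(74.6/70)/(2π×387×20.8) = 1.258×10^-6 K/W
R_ceramic-fibre blanket = ln(114.6/74.6)/(2π×0.105×20.8) = 0.03128 K/W
R_cellular glass = ln(174.6/114.6)/(2π×0.0477×20.8) = 0.06754 K/W
R_outer film = 1/(h_o·2πr_oL) = 1/(13.6×2π×0.1746×20.8) = 0.003222 K/W
R_total = 0.1021 K/W
Q = ΔT/R_total = 200/0.1021

Q ≈ 1960 W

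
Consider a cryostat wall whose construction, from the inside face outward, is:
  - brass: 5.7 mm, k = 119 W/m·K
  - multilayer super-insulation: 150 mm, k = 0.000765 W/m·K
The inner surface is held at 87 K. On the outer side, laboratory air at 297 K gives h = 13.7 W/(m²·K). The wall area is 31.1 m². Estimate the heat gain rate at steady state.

Model the wall as resistances in series:
R_brass = L/(kA) = 0.0057/(119×31.1) = 1.54×10^-6 K/W
R_multilayer super-insulation = L/(kA) = 0.15/(0.000765×31.1) = 6.305 K/W
R_outer film = 1/(h_o·A) = 1/(13.7×31.1) = 0.002347 K/W
R_total = 6.307 K/W
Q = ΔT / R_total = 210 / 6.307

Q ≈ 33.3 W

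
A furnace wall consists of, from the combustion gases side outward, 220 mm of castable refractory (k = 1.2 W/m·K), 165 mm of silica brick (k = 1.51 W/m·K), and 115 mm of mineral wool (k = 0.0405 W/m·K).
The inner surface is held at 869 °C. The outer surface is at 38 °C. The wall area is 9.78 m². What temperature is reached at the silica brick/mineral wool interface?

Treating each layer as a thermal resistance in series:
R_castable refractory = L/(kA) = 0.22/(1.2×9.78) = 0.01875 K/W
R_silica brick = L/(kA) = 0.165/(1.51×9.78) = 0.01117 K/W
R_mineral wool = L/(kA) = 0.115/(0.0405×9.78) = 0.2903 K/W
R_total = 0.3203 K/W;  Q = ΔT/R_total = 831/0.3203 = 2595 W
T_interface = T_inner − Q·ΣR(inner→interface) = 869 − 2590×0.02992

T ≈ 791 °C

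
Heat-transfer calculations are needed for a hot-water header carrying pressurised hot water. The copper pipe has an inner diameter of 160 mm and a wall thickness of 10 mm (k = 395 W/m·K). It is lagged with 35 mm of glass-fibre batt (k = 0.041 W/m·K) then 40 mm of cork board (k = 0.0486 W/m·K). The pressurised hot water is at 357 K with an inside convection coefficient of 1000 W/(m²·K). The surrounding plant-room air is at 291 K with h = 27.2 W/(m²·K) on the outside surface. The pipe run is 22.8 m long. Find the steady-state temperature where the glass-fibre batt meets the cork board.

Treating each annulus and film as a series resistance:
R_inner film = 1/(h_i·2πr₁L) = 1/(1000×2π×0.08×22.8) = 8.726×10^-5 K/W
R_copper pipe wall = ln(90/80)/(2π×395×22.8) = 2.081×10^-6 K/W
R_glass-fibre batt = ln(125/90)/(2π×0.041×22.8) = 0.05593 K/W
R_cork board = ln(165/125)/(2π×0.0486×22.8) = 0.03988 K/W
R_outer film = 1/(h_o·2πr_oL) = 1/(27.2×2π×0.165×22.8) = 0.001555 K/W
R_total = 0.09745 K/W
Q = ΔT/R_total = 66/0.09745
Q = 677 W
T_interface = T_inner − Q·ΣR(inner→interface) = 357 − 677×0.05602

T ≈ 319 K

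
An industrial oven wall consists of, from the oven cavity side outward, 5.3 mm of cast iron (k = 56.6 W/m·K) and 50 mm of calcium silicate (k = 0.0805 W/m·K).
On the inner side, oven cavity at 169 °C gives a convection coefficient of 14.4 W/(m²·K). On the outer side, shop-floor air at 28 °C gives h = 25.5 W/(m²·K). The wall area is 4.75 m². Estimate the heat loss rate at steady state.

Q ≈ 918 W

Treating each layer as a thermal resistance in series:
R_inner film = 1/(h_i·A) = 1/(14.4×4.75) = 0.01462 K/W
R_cast iron = L/(kA) = 0.0053/(56.6×4.75) = 1.971×10^-5 K/W
R_calcium silicate = L/(kA) = 0.05/(0.0805×4.75) = 0.1308 K/W
R_outer film = 1/(h_o·A) = 1/(25.5×4.75) = 0.008256 K/W
R_total = 0.1537 K/W
Q = ΔT / R_total = 141 / 0.1537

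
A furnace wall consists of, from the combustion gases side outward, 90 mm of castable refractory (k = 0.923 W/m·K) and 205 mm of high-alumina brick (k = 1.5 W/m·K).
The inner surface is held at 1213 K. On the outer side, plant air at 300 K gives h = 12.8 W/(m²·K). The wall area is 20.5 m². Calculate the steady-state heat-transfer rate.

Q ≈ 59900 W

Treating each layer as a thermal resistance in series:
R_castable refractory = L/(kA) = 0.09/(0.923×20.5) = 0.004756 K/W
R_high-alumina brick = L/(kA) = 0.205/(1.5×20.5) = 0.006667 K/W
R_outer film = 1/(h_o·A) = 1/(12.8×20.5) = 0.003811 K/W
R_total = 0.01523 K/W
Q = ΔT / R_total = 913 / 0.01523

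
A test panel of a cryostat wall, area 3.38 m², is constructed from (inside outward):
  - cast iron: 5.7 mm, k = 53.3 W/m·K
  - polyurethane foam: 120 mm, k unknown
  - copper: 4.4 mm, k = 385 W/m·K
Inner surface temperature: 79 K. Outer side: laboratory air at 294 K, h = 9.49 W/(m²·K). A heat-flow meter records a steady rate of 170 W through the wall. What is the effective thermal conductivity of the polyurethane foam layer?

Series thermal resistances:
R_cast iron = L/(kA) = 0.0057/(53.3×3.38) = 3.164×10^-5 K/W
R_copper = L/(kA) = 0.0044/(385×3.38) = 3.381×10^-6 K/W
R_outer film = 1/(h_o·A) = 1/(9.49×3.38) = 0.03118 K/W
Sum of known resistances R_other = 0.03121 K/W
Total R = ΔT/Q = 215/170 = 1.265 K/W
R_polyurethane foam = R_total − R_other = 1.233 K/W
k = L/(R·A) = 0.12/(1.233×3.38)

k ≈ 0.0288 W/(m·K)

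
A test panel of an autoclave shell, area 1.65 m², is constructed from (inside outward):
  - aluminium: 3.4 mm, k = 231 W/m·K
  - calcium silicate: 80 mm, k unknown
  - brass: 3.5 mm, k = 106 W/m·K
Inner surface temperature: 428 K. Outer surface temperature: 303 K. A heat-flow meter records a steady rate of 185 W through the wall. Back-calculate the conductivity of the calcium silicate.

k ≈ 0.0718 W/(m·K)

Model the wall as resistances in series:
R_aluminium = L/(kA) = 0.0034/(231×1.65) = 8.92×10^-6 K/W
R_brass = L/(kA) = 0.0035/(106×1.65) = 2.001×10^-5 K/W
Sum of known resistances R_other = 2.893×10^-5 K/W
Total R = ΔT/Q = 125/185 = 0.6757 K/W
R_calcium silicate = R_total − R_other = 0.6756 K/W
k = L/(R·A) = 0.08/(0.6756×1.65)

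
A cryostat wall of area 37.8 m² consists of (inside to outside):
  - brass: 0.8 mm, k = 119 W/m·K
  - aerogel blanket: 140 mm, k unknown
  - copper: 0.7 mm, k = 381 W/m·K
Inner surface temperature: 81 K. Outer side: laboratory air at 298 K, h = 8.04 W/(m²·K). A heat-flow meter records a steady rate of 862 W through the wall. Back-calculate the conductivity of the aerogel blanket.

Using the resistance-network approach (series):
R_brass = L/(kA) = 0.0008/(119×37.8) = 1.778×10^-7 K/W
R_copper = L/(kA) = 0.0007/(381×37.8) = 4.861×10^-8 K/W
R_outer film = 1/(h_o·A) = 1/(8.04×37.8) = 0.00329 K/W
Sum of known resistances R_other = 0.003291 K/W
Total R = ΔT/Q = 217/862 = 0.2517 K/W
R_aerogel blanket = R_total − R_other = 0.2484 K/W
k = L/(R·A) = 0.14/(0.2484×37.8)

k ≈ 0.0149 W/(m·K)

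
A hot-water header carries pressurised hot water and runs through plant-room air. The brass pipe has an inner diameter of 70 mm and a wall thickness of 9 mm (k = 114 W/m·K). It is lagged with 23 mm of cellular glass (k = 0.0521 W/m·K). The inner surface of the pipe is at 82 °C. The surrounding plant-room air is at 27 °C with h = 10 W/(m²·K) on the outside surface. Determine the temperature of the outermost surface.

T ≈ 35.6 °C

Per-layer cylindrical resistances, series-summed:
R_brass pipe wall = ln(44/35)/(2π×114×1) = 3.195×10^-4 K/W
R_cellular glass = ln(67/44)/(2π×0.0521×1) = 1.285 K/W
R_outer film = 1/(h_o·2πr_oL) = 1/(10×2π×0.067×1) = 0.2375 K/W
R_total = 1.522 K/W
Q = ΔT/R_total = 55/1.522
Q = 36.1 W/m
T_interface = T_inner − Q·ΣR(inner→interface) = 82 − 36.1×1.285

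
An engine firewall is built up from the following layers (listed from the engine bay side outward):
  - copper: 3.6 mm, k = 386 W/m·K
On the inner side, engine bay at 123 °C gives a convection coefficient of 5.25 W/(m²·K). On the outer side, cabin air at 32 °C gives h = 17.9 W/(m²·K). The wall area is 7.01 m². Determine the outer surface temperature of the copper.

T ≈ 52.6 °C

Using the resistance-network approach (series):
R_inner film = 1/(h_i·A) = 1/(5.25×7.01) = 0.02717 K/W
R_copper = L/(kA) = 0.0036/(386×7.01) = 1.33×10^-6 K/W
R_outer film = 1/(h_o·A) = 1/(17.9×7.01) = 0.007969 K/W
R_total = 0.03514 K/W;  Q = ΔT/R_total = 91/0.03514 = 2589 W
T_interface = T_inner − Q·ΣR(inner→interface) = 123 − 2590×0.02717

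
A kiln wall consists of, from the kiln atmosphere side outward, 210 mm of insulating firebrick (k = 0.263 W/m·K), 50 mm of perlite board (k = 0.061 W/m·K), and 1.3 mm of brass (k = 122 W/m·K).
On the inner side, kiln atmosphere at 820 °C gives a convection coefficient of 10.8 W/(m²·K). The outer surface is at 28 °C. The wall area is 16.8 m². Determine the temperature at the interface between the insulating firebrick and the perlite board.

T ≈ 407 °C

Treating each layer as a thermal resistance in series:
R_inner film = 1/(h_i·A) = 1/(10.8×16.8) = 0.005511 K/W
R_insulating firebrick = L/(kA) = 0.21/(0.263×16.8) = 0.04753 K/W
R_perlite board = L/(kA) = 0.05/(0.061×16.8) = 0.04879 K/W
R_brass = L/(kA) = 0.0013/(122×16.8) = 6.343×10^-7 K/W
R_total = 0.1018 K/W;  Q = ΔT/R_total = 792/0.1018 = 7778 W
T_interface = T_inner − Q·ΣR(inner→interface) = 820 − 7780×0.05304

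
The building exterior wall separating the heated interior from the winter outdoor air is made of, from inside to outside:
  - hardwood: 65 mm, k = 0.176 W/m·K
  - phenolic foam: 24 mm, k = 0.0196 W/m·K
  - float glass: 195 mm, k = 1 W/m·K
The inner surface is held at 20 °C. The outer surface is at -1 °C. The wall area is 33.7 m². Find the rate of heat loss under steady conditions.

Q ≈ 396 W

Model the wall as resistances in series:
R_hardwood = L/(kA) = 0.065/(0.176×33.7) = 0.01096 K/W
R_phenolic foam = L/(kA) = 0.024/(0.0196×33.7) = 0.03634 K/W
R_float glass = L/(kA) = 0.195/(1×33.7) = 0.005786 K/W
R_total = 0.05308 K/W
Q = ΔT / R_total = 21 / 0.05308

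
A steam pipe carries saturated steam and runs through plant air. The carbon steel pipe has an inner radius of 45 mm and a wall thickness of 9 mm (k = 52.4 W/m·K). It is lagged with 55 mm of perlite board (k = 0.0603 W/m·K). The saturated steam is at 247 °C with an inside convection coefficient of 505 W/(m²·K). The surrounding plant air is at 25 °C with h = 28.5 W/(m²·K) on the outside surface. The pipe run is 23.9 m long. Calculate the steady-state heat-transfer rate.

Cylindrical conduction, so R = ln(r₂/r₁)/(2πkL) per layer, in series:
R_inner film = 1/(h_i·2πr₁L) = 1/(505×2π×0.045×23.9) = 2.93×10^-4 K/W
R_carbon steel pipe wall = ln(54/45)/(2π×52.4×23.9) = 2.317×10^-5 K/W
R_perlite board = ln(109/54)/(2π×0.0603×23.9) = 0.07757 K/W
R_outer film = 1/(h_o·2πr_oL) = 1/(28.5×2π×0.109×23.9) = 0.002144 K/W
R_total = 0.08003 K/W
Q = ΔT/R_total = 222/0.08003

Q ≈ 2770 W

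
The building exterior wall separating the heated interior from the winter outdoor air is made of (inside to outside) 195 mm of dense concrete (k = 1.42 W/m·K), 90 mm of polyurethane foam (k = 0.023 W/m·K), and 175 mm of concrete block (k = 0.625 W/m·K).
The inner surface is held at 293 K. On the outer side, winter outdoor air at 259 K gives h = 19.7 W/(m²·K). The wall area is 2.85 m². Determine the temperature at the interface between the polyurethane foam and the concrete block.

T ≈ 262 K

Series thermal resistances:
R_dense concrete = L/(kA) = 0.195/(1.42×2.85) = 0.04818 K/W
R_polyurethane foam = L/(kA) = 0.09/(0.023×2.85) = 1.373 K/W
R_concrete block = L/(kA) = 0.175/(0.625×2.85) = 0.09825 K/W
R_outer film = 1/(h_o·A) = 1/(19.7×2.85) = 0.01781 K/W
R_total = 1.537 K/W;  Q = ΔT/R_total = 34/1.537 = 22.12 W
T_interface = T_inner − Q·ΣR(inner→interface) = 293 − 22.1×1.421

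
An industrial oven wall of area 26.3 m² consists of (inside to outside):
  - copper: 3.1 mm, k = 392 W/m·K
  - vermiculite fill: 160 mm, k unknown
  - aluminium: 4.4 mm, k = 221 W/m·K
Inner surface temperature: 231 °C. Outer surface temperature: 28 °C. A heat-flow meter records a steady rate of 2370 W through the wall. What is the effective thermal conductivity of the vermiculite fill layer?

k ≈ 0.071 W/(m·K)

Using the resistance-network approach (series):
R_copper = L/(kA) = 0.0031/(392×26.3) = 3.007×10^-7 K/W
R_aluminium = L/(kA) = 0.0044/(221×26.3) = 7.57×10^-7 K/W
Sum of known resistances R_other = 1.058×10^-6 K/W
Total R = ΔT/Q = 203/2370 = 0.08565 K/W
R_vermiculite fill = R_total − R_other = 0.08565 K/W
k = L/(R·A) = 0.16/(0.08565×26.3)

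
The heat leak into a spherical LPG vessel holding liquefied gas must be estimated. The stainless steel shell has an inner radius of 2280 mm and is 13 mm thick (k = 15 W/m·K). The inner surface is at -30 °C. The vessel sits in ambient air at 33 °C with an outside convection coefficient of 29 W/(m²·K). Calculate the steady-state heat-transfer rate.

Each spherical layer contributes R = (1/r_i − 1/r_o)/(4πk):
R_stainless steel shell = (1/2.28 − 1/2.293)/(4π×15) = 1.319×10^-5 K/W
R_outer film = 1/(h·4πr_o²) = 1/(29×4π×2.293²) = 5.219×10^-4 K/W
R_total = 5.351×10^-4 K/W
Q = ΔT/R_total = 63/5.351×10^-4

Q ≈ 118000 W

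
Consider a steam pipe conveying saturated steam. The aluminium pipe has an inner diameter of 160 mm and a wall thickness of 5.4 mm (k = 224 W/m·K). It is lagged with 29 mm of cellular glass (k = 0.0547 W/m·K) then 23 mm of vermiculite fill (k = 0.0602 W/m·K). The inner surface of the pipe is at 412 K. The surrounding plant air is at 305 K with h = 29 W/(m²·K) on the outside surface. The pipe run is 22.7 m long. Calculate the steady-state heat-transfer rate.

Radial resistances (cylindrical: R_cond = ln(r_o/r_i)/(2πkL), R_conv = 1/(h·2πrL)):
R_aluminium pipe wall = ln(85.4/80)/(2π×224×22.7) = 2.045×10^-6 K/W
R_cellular glass = ln(114.4/85.4)/(2π×0.0547×22.7) = 0.03747 K/W
R_vermiculite fill = ln(137.4/114.4)/(2π×0.0602×22.7) = 0.02134 K/W
R_outer film = 1/(h_o·2πr_oL) = 1/(29×2π×0.1374×22.7) = 0.00176 K/W
R_total = 0.06057 K/W
Q = ΔT/R_total = 107/0.06057

Q ≈ 1770 W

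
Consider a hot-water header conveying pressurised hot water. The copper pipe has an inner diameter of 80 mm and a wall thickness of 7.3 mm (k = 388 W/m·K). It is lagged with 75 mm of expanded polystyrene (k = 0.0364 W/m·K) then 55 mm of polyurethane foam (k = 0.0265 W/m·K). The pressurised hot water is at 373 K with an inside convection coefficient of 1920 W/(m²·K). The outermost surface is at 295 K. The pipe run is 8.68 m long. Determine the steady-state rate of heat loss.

Q ≈ 106 W

Cylindrical conduction, so R = ln(r₂/r₁)/(2πkL) per layer, in series:
R_inner film = 1/(h_i·2πr₁L) = 1/(1920×2π×0.04×8.68) = 2.387×10^-4 K/W
R_copper pipe wall = ln(47.3/40)/(2π×388×8.68) = 7.922×10^-6 K/W
R_expanded polystyrene = ln(122.3/47.3)/(2π×0.0364×8.68) = 0.4785 K/W
R_polyurethane foam = ln(177.3/122.3)/(2π×0.0265×8.68) = 0.257 K/W
R_total = 0.7357 K/W
Q = ΔT/R_total = 78/0.7357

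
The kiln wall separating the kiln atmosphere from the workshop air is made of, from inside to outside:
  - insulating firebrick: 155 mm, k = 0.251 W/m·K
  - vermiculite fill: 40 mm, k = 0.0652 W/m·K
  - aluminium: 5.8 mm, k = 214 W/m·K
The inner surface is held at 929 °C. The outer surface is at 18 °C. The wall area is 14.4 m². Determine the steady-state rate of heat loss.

Model the wall as resistances in series:
R_insulating firebrick = L/(kA) = 0.155/(0.251×14.4) = 0.04288 K/W
R_vermiculite fill = L/(kA) = 0.04/(0.0652×14.4) = 0.0426 K/W
R_aluminium = L/(kA) = 0.0058/(214×14.4) = 1.882×10^-6 K/W
R_total = 0.08549 K/W
Q = ΔT / R_total = 911 / 0.08549

Q ≈ 10700 W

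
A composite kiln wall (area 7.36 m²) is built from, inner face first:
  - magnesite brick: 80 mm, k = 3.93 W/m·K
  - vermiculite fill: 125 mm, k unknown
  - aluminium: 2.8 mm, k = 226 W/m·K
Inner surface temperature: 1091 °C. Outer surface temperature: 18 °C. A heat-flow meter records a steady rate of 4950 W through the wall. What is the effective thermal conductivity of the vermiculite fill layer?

Series thermal resistances:
R_magnesite brick = L/(kA) = 0.08/(3.93×7.36) = 0.002766 K/W
R_aluminium = L/(kA) = 0.0028/(226×7.36) = 1.683×10^-6 K/W
Sum of known resistances R_other = 0.002767 K/W
Total R = ΔT/Q = 1073/4950 = 0.2168 K/W
R_vermiculite fill = R_total − R_other = 0.214 K/W
k = L/(R·A) = 0.125/(0.214×7.36)

k ≈ 0.0794 W/(m·K)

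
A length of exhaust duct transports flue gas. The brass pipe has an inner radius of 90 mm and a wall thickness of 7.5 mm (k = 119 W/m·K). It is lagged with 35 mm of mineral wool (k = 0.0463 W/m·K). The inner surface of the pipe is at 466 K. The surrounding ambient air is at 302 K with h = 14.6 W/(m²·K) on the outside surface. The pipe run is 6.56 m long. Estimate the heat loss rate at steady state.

Treating each annulus and film as a series resistance:
R_brass pipe wall = ln(97.5/90)/(2π×119×6.56) = 1.632×10^-5 K/W
R_mineral wool = ln(132.5/97.5)/(2π×0.0463×6.56) = 0.1607 K/W
R_outer film = 1/(h_o·2πr_oL) = 1/(14.6×2π×0.1325×6.56) = 0.01254 K/W
R_total = 0.1733 K/W
Q = ΔT/R_total = 164/0.1733

Q ≈ 946 W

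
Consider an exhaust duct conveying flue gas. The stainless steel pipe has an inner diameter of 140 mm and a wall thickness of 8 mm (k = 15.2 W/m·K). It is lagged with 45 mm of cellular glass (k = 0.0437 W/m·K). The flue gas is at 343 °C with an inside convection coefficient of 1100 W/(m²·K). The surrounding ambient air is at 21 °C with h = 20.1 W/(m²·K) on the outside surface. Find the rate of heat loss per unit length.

Cylindrical conduction, so R = ln(r₂/r₁)/(2πkL) per layer, in series:
R_inner film = 1/(h_i·2πr₁L) = 1/(1100×2π×0.07×1) = 0.002067 K/W
R_stainless steel pipe wall = ln(78/70)/(2π×15.2×1) = 0.001133 K/W
R_cellular glass = ln(123/78)/(2π×0.0437×1) = 1.659 K/W
R_outer film = 1/(h_o·2πr_oL) = 1/(20.1×2π×0.123×1) = 0.06438 K/W
R_total = 1.726 K/W
Q = ΔT/R_total = 322/1.726

q′ ≈ 187 W/m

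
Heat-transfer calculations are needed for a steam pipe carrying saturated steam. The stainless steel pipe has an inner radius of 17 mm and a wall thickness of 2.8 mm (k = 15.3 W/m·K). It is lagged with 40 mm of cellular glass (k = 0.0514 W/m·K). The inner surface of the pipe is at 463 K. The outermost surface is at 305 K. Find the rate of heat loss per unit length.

q′ ≈ 46.1 W/m

Treating each annulus and film as a series resistance:
R_stainless steel pipe wall = ln(19.8/17)/(2π×15.3×1) = 0.001586 K/W
R_cellular glass = ln(59.8/19.8)/(2π×0.0514×1) = 3.423 K/W
R_total = 3.424 K/W
Q = ΔT/R_total = 158/3.424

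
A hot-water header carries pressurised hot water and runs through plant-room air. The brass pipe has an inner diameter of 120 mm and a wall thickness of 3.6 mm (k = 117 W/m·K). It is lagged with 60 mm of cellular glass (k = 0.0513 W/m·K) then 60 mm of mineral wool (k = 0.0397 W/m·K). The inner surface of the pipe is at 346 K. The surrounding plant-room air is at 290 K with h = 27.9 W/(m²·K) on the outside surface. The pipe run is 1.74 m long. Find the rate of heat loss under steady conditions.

Treating each annulus and film as a series resistance:
R_brass pipe wall = ln(63.6/60)/(2π×117×1.74) = 4.555×10^-5 K/W
R_cellular glass = ln(123.6/63.6)/(2π×0.0513×1.74) = 1.185 K/W
R_mineral wool = ln(183.6/123.6)/(2π×0.0397×1.74) = 0.9117 K/W
R_outer film = 1/(h_o·2πr_oL) = 1/(27.9×2π×0.1836×1.74) = 0.01786 K/W
R_total = 2.114 K/W
Q = ΔT/R_total = 56/2.114

Q ≈ 26.5 W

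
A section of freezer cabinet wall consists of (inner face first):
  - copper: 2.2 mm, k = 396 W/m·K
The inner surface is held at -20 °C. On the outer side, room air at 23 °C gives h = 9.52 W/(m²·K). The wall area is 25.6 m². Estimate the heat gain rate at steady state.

Q ≈ 10500 W

Series thermal resistances:
R_copper = L/(kA) = 0.0022/(396×25.6) = 2.17×10^-7 K/W
R_outer film = 1/(h_o·A) = 1/(9.52×25.6) = 0.004103 K/W
R_total = 0.004103 K/W
Q = ΔT / R_total = 43 / 0.004103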